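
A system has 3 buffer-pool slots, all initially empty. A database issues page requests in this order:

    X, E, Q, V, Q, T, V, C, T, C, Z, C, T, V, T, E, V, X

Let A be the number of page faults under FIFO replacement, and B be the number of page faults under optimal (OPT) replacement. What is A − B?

1

Under FIFO: F F F F . F . F . . F . . F F F . F → 11 faults.
Under OPT: F F F F . F . F . . F . . F . F . F → 10 faults.
A − B = 11 − 10 = 1.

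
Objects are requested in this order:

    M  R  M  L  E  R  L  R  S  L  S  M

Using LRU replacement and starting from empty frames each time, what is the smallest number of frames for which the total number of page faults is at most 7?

f=1: 12 faults
f=2: 9 faults
f=3: 7 faults
f=4: 6 faults
f=5: 5 faults
Smallest f with faults ≤ 7 is 3.

3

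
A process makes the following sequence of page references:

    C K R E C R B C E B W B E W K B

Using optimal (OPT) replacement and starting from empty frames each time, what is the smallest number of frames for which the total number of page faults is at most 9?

f=1: 16 faults
f=2: 11 faults
f=3: 7 faults
f=4: 6 faults
f=5: 6 faults
f=6: 6 faults
Smallest f with faults ≤ 9 is 3.

3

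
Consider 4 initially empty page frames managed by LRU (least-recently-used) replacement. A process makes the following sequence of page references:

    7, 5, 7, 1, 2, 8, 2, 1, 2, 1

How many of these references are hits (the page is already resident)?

5

7: miss, frames {7}
5: miss, frames {7,5}
7: hit
1: miss, frames {5,7,1}
2: miss, frames {5,7,1,2}
8: miss, evict 5, frames {7,1,2,8}
2: hit
1: hit
2: hit
1: hit
Hits: 5.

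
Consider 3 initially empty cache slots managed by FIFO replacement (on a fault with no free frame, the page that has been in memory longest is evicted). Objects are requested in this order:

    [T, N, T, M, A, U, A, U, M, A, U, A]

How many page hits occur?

7

T: miss, frames [T]
N: miss, frames [T, N]
T: hit
M: miss, frames [T, N, M]
A: miss, evict T, frames [N, M, A]
U: miss, evict N, frames [M, A, U]
A: hit
U: hit
M: hit
A: hit
U: hit
A: hit
Hits: 7.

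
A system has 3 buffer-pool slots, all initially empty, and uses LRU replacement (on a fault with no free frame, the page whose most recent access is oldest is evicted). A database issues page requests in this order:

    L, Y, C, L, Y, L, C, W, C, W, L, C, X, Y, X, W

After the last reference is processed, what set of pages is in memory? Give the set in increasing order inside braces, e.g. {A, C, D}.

{W, X, Y}

L -> fault, frames (L)
Y -> fault, frames (L Y)
C -> fault, frames (L Y C)
L -> hit
Y -> hit
L -> hit
C -> hit
W -> fault, evict Y, frames (L C W)
C -> hit
W -> hit
L -> hit
C -> hit
X -> fault, evict W, frames (L C X)
Y -> fault, evict L, frames (C X Y)
X -> hit
W -> fault, evict C, frames (Y X W)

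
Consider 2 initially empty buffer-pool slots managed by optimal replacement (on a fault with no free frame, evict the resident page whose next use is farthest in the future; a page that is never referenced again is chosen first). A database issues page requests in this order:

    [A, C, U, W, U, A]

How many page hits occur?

A → miss, frames [A]
C → miss, frames [A, C]
U → miss, evict C, frames [A, U]
W → miss, evict A, frames [U, W]
U → hit
A → miss, evict W, frames [U, A]
Hits: 1.

1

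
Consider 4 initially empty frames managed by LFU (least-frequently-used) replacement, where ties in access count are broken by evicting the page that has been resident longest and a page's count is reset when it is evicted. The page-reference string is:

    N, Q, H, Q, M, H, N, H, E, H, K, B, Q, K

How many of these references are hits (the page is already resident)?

6

N -> miss, frames {N}
Q -> miss, frames {N,Q}
H -> miss, frames {N,Q,H}
Q -> hit
M -> miss, frames {N,Q,H,M}
H -> hit
N -> hit
H -> hit
E -> miss, evict M, frames {N,Q,H,E}
H -> hit
K -> miss, evict E, frames {N,Q,H,K}
B -> miss, evict K, frames {N,Q,H,B}
Q -> hit
K -> miss, evict B, frames {N,Q,H,K}
Hits: 6.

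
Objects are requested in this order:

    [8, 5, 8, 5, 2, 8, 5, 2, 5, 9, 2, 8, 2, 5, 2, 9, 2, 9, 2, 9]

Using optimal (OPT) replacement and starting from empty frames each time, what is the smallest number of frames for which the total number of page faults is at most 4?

f=1: 20 faults
f=2: 8 faults
f=3: 5 faults
f=4: 4 faults
Smallest f with faults ≤ 4 is 4.

4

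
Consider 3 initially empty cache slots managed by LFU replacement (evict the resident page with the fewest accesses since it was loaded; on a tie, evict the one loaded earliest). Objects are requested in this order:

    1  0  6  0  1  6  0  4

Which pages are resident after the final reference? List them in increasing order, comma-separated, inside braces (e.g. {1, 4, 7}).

1 -> miss, frames (1)
0 -> miss, frames (1 0)
6 -> miss, frames (1 0 6)
0 -> hit
1 -> hit
6 -> hit
0 -> hit
4 -> miss, evict 1, frames (0 6 4)

{0, 4, 6}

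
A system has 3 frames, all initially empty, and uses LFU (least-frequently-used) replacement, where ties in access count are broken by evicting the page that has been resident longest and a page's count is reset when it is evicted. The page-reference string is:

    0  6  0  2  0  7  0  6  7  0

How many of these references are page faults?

0: fault, frames (0)
6: fault, frames (0 6)
0: hit
2: fault, frames (0 6 2)
0: hit
7: fault, evict 6, frames (0 2 7)
0: hit
6: fault, evict 2, frames (0 7 6)
7: hit
0: hit
Page faults: 5.

5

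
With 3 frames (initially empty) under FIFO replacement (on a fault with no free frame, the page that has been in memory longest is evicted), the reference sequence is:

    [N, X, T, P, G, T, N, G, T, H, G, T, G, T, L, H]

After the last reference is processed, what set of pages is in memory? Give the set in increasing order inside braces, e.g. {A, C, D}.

N: fault, frames (N)
X: fault, frames (N X)
T: fault, frames (N X T)
P: fault, evict N, frames (X T P)
G: fault, evict X, frames (T P G)
T: hit
N: fault, evict T, frames (P G N)
G: hit
T: fault, evict P, frames (G N T)
H: fault, evict G, frames (N T H)
G: fault, evict N, frames (T H G)
T: hit
G: hit
T: hit
L: fault, evict T, frames (H G L)
H: hit

{G, H, L}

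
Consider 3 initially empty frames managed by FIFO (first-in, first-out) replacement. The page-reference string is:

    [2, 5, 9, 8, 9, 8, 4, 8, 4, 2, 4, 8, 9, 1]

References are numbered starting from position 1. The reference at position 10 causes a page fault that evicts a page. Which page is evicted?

pos 1: 2 → miss, frames {2}
pos 2: 5 → miss, frames {2,5}
pos 3: 9 → miss, frames {2,5,9}
pos 4: 8 → miss, evict 2, frames {5,9,8}
pos 5: 9 → hit
pos 6: 8 → hit
pos 7: 4 → miss, evict 5, frames {9,8,4}
pos 8: 8 → hit
pos 9: 4 → hit
pos 10: 2 → miss, evict 9, frames {8,4,2}
At position 10, page 9 is evicted.

9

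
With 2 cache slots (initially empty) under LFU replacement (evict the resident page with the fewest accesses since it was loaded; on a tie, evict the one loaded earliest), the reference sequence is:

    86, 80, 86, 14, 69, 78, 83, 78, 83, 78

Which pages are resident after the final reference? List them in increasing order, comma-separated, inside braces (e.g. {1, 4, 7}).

86: fault, frames {86}
80: fault, frames {86,80}
86: hit
14: fault, evict 80, frames {86,14}
69: fault, evict 14, frames {86,69}
78: fault, evict 69, frames {86,78}
83: fault, evict 78, frames {86,83}
78: fault, evict 83, frames {86,78}
83: fault, evict 78, frames {86,83}
78: fault, evict 83, frames {86,78}

{78, 86}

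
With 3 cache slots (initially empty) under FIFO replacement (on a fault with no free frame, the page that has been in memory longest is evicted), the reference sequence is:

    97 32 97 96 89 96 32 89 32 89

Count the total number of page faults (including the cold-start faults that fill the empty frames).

4

97: fault, frames {97}
32: fault, frames {97,32}
97: hit
96: fault, frames {97,32,96}
89: fault, evict 97, frames {32,96,89}
96: hit
32: hit
89: hit
32: hit
89: hit
Page faults: 4.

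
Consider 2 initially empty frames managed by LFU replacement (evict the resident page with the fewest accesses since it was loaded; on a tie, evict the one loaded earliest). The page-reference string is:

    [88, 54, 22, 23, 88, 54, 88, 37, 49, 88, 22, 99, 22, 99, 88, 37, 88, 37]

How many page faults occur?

13

88 -> miss, frames [88]
54 -> miss, frames [88, 54]
22 -> miss, evict 88, frames [54, 22]
23 -> miss, evict 54, frames [22, 23]
88 -> miss, evict 22, frames [23, 88]
54 -> miss, evict 23, frames [88, 54]
88 -> hit
37 -> miss, evict 54, frames [88, 37]
49 -> miss, evict 37, frames [88, 49]
88 -> hit
22 -> miss, evict 49, frames [88, 22]
99 -> miss, evict 22, frames [88, 99]
22 -> miss, evict 99, frames [88, 22]
99 -> miss, evict 22, frames [88, 99]
88 -> hit
37 -> miss, evict 99, frames [88, 37]
88 -> hit
37 -> hit
Page faults: 13.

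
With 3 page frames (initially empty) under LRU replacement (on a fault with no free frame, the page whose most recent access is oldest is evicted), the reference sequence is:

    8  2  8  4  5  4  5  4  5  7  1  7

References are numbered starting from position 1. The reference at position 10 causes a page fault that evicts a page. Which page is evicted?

8

pos 1: 8: miss, frames (8)
pos 2: 2: miss, frames (8 2)
pos 3: 8: hit
pos 4: 4: miss, frames (2 8 4)
pos 5: 5: miss, evict 2, frames (8 4 5)
pos 6: 4: hit
pos 7: 5: hit
pos 8: 4: hit
pos 9: 5: hit
pos 10: 7: miss, evict 8, frames (4 5 7)
At position 10, page 8 is evicted.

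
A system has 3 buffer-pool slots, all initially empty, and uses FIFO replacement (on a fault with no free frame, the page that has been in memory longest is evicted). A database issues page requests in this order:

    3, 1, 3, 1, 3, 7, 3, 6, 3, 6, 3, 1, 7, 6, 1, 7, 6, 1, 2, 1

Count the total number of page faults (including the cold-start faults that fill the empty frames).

3 → miss, frames (3)
1 → miss, frames (3 1)
3 → hit
1 → hit
3 → hit
7 → miss, frames (3 1 7)
3 → hit
6 → miss, evict 3, frames (1 7 6)
3 → miss, evict 1, frames (7 6 3)
6 → hit
3 → hit
1 → miss, evict 7, frames (6 3 1)
7 → miss, evict 6, frames (3 1 7)
6 → miss, evict 3, frames (1 7 6)
1 → hit
7 → hit
6 → hit
1 → hit
2 → miss, evict 1, frames (7 6 2)
1 → miss, evict 7, frames (6 2 1)
Page faults: 10.

10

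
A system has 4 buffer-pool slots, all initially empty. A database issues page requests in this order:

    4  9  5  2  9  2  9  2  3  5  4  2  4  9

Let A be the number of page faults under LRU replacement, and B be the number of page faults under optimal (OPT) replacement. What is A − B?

1

Under LRU: F F F F . . . . F . F . . F → 7 faults.
Under OPT: F F F F . . . . F . . . . F → 6 faults.
A − B = 7 − 6 = 1.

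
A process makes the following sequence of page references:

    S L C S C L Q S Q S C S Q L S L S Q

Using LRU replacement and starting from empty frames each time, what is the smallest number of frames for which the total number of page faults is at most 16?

2

f=1: 18 faults
f=2: 12 faults
f=3: 7 faults
f=4: 4 faults
Smallest f with faults ≤ 16 is 2.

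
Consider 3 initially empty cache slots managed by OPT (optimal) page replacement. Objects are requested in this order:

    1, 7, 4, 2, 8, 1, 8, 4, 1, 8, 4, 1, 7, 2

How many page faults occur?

7

1 → miss, frames (1)
7 → miss, frames (1 7)
4 → miss, frames (1 7 4)
2 → miss, evict 7, frames (1 4 2)
8 → miss, evict 2, frames (1 4 8)
1 → hit
8 → hit
4 → hit
1 → hit
8 → hit
4 → hit
1 → hit
7 → miss, evict 8, frames (1 4 7)
2 → miss, evict 7, frames (1 4 2)
Page faults: 7.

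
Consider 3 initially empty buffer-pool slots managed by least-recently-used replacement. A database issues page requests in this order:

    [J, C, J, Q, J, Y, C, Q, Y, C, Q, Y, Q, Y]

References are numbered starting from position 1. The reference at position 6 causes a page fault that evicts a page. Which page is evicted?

pos 1: J → miss, frames (J)
pos 2: C → miss, frames (J C)
pos 3: J → hit
pos 4: Q → miss, frames (C J Q)
pos 5: J → hit
pos 6: Y → miss, evict C, frames (Q J Y)
At position 6, page C is evicted.

C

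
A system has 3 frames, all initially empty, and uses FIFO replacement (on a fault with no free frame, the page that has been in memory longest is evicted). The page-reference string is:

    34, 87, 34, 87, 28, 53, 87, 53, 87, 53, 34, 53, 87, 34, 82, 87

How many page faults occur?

7

34: fault, frames (34)
87: fault, frames (34 87)
34: hit
87: hit
28: fault, frames (34 87 28)
53: fault, evict 34, frames (87 28 53)
87: hit
53: hit
87: hit
53: hit
34: fault, evict 87, frames (28 53 34)
53: hit
87: fault, evict 28, frames (53 34 87)
34: hit
82: fault, evict 53, frames (34 87 82)
87: hit
Page faults: 7.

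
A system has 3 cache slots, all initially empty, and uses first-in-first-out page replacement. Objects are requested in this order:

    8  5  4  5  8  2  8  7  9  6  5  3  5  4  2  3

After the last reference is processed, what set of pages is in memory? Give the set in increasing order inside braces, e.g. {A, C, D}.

8 → miss, frames [8]
5 → miss, frames [8, 5]
4 → miss, frames [8, 5, 4]
5 → hit
8 → hit
2 → miss, evict 8, frames [5, 4, 2]
8 → miss, evict 5, frames [4, 2, 8]
7 → miss, evict 4, frames [2, 8, 7]
9 → miss, evict 2, frames [8, 7, 9]
6 → miss, evict 8, frames [7, 9, 6]
5 → miss, evict 7, frames [9, 6, 5]
3 → miss, evict 9, frames [6, 5, 3]
5 → hit
4 → miss, evict 6, frames [5, 3, 4]
2 → miss, evict 5, frames [3, 4, 2]
3 → hit

{2, 3, 4}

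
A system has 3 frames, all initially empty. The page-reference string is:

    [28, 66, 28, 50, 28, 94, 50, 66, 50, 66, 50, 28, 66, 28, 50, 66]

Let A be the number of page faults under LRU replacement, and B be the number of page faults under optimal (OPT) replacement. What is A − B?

Under LRU: F F . F . F . F . . . F . . . . → 6 faults.
Under OPT: F F . F . F . . . . . F . . . . → 5 faults.
A − B = 6 − 5 = 1.

1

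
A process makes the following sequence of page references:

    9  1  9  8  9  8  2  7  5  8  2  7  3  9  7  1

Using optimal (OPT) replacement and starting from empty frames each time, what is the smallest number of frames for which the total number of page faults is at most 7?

f=1: 16 faults
f=2: 11 faults
f=3: 10 faults
f=4: 9 faults
f=5: 8 faults
f=6: 7 faults
f=7: 7 faults
Smallest f with faults ≤ 7 is 6.

6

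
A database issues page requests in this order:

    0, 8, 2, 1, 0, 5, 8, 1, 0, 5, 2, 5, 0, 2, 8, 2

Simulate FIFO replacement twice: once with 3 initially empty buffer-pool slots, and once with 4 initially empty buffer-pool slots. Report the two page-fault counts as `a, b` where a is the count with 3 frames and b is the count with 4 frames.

12, 8

3 frames: F F F F F F F F F F F . . . F . → 12 faults.
4 frames: F F F F . F . . F . . . . . F F → 8 faults.
8 < 12: adding a frame reduced faults, as is typical.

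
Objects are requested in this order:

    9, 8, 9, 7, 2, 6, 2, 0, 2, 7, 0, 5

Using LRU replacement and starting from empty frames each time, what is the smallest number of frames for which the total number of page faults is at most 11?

2

f=1: 12 faults
f=2: 9 faults
f=3: 8 faults
f=4: 7 faults
f=5: 7 faults
f=6: 7 faults
f=7: 7 faults
Smallest f with faults ≤ 11 is 2.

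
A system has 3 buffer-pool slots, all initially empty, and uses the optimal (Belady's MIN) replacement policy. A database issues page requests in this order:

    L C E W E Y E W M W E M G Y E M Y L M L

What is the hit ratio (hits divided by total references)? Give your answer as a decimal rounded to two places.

L → fault, frames (L)
C → fault, frames (L C)
E → fault, frames (L C E)
W → fault, evict C, frames (L E W)
E → hit
Y → fault, evict L, frames (E W Y)
E → hit
W → hit
M → fault, evict Y, frames (E W M)
W → hit
E → hit
M → hit
G → fault, evict W, frames (E M G)
Y → fault, evict G, frames (E M Y)
E → hit
M → hit
Y → hit
L → fault, evict Y, frames (E M L)
M → hit
L → hit
Hits: 11 of 20 references → 11/20 = 0.5500.

0.55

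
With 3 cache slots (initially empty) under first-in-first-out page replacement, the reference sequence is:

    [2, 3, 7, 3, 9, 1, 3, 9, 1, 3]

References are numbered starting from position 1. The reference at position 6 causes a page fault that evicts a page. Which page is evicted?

pos 1: 2: miss, frames [2]
pos 2: 3: miss, frames [2, 3]
pos 3: 7: miss, frames [2, 3, 7]
pos 4: 3: hit
pos 5: 9: miss, evict 2, frames [3, 7, 9]
pos 6: 1: miss, evict 3, frames [7, 9, 1]
At position 6, page 3 is evicted.

3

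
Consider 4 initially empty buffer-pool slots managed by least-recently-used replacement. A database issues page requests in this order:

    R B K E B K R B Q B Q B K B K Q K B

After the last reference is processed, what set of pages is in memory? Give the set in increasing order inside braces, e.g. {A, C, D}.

R → miss, frames (R)
B → miss, frames (R B)
K → miss, frames (R B K)
E → miss, frames (R B K E)
B → hit
K → hit
R → hit
B → hit
Q → miss, evict E, frames (K R B Q)
B → hit
Q → hit
B → hit
K → hit
B → hit
K → hit
Q → hit
K → hit
B → hit

{B, K, Q, R}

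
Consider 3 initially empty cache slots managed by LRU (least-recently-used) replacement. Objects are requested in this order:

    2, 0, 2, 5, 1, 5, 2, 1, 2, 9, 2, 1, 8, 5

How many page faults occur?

2 → miss, frames [2]
0 → miss, frames [2, 0]
2 → hit
5 → miss, frames [0, 2, 5]
1 → miss, evict 0, frames [2, 5, 1]
5 → hit
2 → hit
1 → hit
2 → hit
9 → miss, evict 5, frames [1, 2, 9]
2 → hit
1 → hit
8 → miss, evict 9, frames [2, 1, 8]
5 → miss, evict 2, frames [1, 8, 5]
Page faults: 7.

7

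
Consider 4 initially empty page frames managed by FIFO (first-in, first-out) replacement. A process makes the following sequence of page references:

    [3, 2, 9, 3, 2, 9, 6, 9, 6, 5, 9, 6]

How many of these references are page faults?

3 -> miss, frames [3]
2 -> miss, frames [3, 2]
9 -> miss, frames [3, 2, 9]
3 -> hit
2 -> hit
9 -> hit
6 -> miss, frames [3, 2, 9, 6]
9 -> hit
6 -> hit
5 -> miss, evict 3, frames [2, 9, 6, 5]
9 -> hit
6 -> hit
Page faults: 5.

5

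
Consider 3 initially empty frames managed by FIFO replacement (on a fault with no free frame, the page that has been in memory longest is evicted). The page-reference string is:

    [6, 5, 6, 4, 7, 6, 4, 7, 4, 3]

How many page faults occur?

6

6 → fault, frames [6]
5 → fault, frames [6, 5]
6 → hit
4 → fault, frames [6, 5, 4]
7 → fault, evict 6, frames [5, 4, 7]
6 → fault, evict 5, frames [4, 7, 6]
4 → hit
7 → hit
4 → hit
3 → fault, evict 4, frames [7, 6, 3]
Page faults: 6.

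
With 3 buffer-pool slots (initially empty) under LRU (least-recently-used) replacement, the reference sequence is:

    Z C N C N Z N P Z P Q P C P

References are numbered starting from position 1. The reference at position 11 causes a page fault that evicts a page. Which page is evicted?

N

pos 1: Z → miss, frames {Z}
pos 2: C → miss, frames {Z,C}
pos 3: N → miss, frames {Z,C,N}
pos 4: C → hit
pos 5: N → hit
pos 6: Z → hit
pos 7: N → hit
pos 8: P → miss, evict C, frames {Z,N,P}
pos 9: Z → hit
pos 10: P → hit
pos 11: Q → miss, evict N, frames {Z,P,Q}
At position 11, page N is evicted.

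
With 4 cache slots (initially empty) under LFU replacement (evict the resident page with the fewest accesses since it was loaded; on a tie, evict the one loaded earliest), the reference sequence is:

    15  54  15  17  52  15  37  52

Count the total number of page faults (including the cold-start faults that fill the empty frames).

15 → miss, frames (15)
54 → miss, frames (15 54)
15 → hit
17 → miss, frames (15 54 17)
52 → miss, frames (15 54 17 52)
15 → hit
37 → miss, evict 54, frames (15 17 52 37)
52 → hit
Page faults: 5.

5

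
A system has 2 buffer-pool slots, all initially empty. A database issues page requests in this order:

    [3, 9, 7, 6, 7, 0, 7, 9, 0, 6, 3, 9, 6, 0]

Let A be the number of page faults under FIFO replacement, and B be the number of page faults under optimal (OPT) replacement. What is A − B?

3

Under FIFO: F F F F . F F F F F F F F F → 13 faults.
Under OPT: F F F F . F . F . F F . F F → 10 faults.
A − B = 13 − 10 = 3.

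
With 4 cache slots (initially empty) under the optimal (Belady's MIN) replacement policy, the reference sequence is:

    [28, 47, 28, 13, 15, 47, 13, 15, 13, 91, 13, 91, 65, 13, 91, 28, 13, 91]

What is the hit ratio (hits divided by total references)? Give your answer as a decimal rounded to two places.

28 → miss, frames {28}
47 → miss, frames {28,47}
28 → hit
13 → miss, frames {28,47,13}
15 → miss, frames {28,47,13,15}
47 → hit
13 → hit
15 → hit
13 → hit
91 → miss, evict 15, frames {28,47,13,91}
13 → hit
91 → hit
65 → miss, evict 47, frames {28,13,91,65}
13 → hit
91 → hit
28 → hit
13 → hit
91 → hit
Hits: 12 of 18 references → 12/18 = 0.6667.

0.67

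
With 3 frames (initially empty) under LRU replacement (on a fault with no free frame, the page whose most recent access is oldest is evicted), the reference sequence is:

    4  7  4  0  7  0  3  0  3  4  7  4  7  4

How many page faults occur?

4 -> fault, frames (4)
7 -> fault, frames (4 7)
4 -> hit
0 -> fault, frames (7 4 0)
7 -> hit
0 -> hit
3 -> fault, evict 4, frames (7 0 3)
0 -> hit
3 -> hit
4 -> fault, evict 7, frames (0 3 4)
7 -> fault, evict 0, frames (3 4 7)
4 -> hit
7 -> hit
4 -> hit
Page faults: 6.

6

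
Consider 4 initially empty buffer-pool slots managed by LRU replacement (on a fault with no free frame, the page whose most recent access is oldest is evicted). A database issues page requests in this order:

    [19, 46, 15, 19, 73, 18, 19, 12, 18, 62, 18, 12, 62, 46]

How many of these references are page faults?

8

19 → fault, frames {19}
46 → fault, frames {19,46}
15 → fault, frames {19,46,15}
19 → hit
73 → fault, frames {46,15,19,73}
18 → fault, evict 46, frames {15,19,73,18}
19 → hit
12 → fault, evict 15, frames {73,18,19,12}
18 → hit
62 → fault, evict 73, frames {19,12,18,62}
18 → hit
12 → hit
62 → hit
46 → fault, evict 19, frames {18,12,62,46}
Page faults: 8.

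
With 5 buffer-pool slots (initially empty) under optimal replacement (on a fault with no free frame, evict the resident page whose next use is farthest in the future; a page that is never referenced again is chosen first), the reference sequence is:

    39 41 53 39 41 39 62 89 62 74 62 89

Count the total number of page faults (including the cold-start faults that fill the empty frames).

6

39: miss, frames {39}
41: miss, frames {39,41}
53: miss, frames {39,41,53}
39: hit
41: hit
39: hit
62: miss, frames {39,41,53,62}
89: miss, frames {39,41,53,62,89}
62: hit
74: miss, evict 53, frames {39,41,62,89,74}
62: hit
89: hit
Page faults: 6.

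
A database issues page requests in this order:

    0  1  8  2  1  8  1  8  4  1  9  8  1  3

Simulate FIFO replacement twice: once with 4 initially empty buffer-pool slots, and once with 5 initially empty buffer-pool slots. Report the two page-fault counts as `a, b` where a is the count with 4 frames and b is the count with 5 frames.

8, 7

4 frames: F F F F . . . . F . F . F F → 8 faults.
5 frames: F F F F . . . . F . F . . F → 7 faults.
7 < 8: adding a frame reduced faults, as is typical.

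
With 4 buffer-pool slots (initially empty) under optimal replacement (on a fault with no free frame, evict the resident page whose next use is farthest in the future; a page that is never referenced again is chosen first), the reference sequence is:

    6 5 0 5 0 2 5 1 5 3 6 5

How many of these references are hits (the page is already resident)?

6

6 -> miss, frames {6}
5 -> miss, frames {6,5}
0 -> miss, frames {6,5,0}
5 -> hit
0 -> hit
2 -> miss, frames {6,5,0,2}
5 -> hit
1 -> miss, evict 2, frames {6,5,0,1}
5 -> hit
3 -> miss, evict 1, frames {6,5,0,3}
6 -> hit
5 -> hit
Hits: 6.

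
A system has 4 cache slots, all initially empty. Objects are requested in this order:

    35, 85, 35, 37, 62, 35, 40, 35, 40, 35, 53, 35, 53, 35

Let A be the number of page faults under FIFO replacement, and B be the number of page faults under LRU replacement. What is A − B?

1

Under FIFO: F F . F F . F F . . F . . . → 7 faults.
Under LRU: F F . F F . F . . . F . . . → 6 faults.
A − B = 7 − 6 = 1.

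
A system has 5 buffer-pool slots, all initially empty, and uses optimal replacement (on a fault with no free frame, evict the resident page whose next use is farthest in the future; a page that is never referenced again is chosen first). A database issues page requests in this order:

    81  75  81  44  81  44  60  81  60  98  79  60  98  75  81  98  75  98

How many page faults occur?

81: miss, frames [81]
75: miss, frames [81, 75]
81: hit
44: miss, frames [81, 75, 44]
81: hit
44: hit
60: miss, frames [81, 75, 44, 60]
81: hit
60: hit
98: miss, frames [81, 75, 44, 60, 98]
79: miss, evict 44, frames [81, 75, 60, 98, 79]
60: hit
98: hit
75: hit
81: hit
98: hit
75: hit
98: hit
Page faults: 6.

6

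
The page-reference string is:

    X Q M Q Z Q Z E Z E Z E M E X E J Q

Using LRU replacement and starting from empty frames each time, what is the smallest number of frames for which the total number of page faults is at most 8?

f=1: 18 faults
f=2: 9 faults
f=3: 9 faults
f=4: 8 faults
f=5: 7 faults
f=6: 6 faults
Smallest f with faults ≤ 8 is 4.

4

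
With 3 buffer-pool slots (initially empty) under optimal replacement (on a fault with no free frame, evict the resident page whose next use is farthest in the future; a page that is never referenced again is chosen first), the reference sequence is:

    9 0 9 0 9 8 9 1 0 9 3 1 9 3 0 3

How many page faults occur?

6

9: miss, frames (9)
0: miss, frames (9 0)
9: hit
0: hit
9: hit
8: miss, frames (9 0 8)
9: hit
1: miss, evict 8, frames (9 0 1)
0: hit
9: hit
3: miss, evict 0, frames (9 1 3)
1: hit
9: hit
3: hit
0: miss, evict 1, frames (9 3 0)
3: hit
Page faults: 6.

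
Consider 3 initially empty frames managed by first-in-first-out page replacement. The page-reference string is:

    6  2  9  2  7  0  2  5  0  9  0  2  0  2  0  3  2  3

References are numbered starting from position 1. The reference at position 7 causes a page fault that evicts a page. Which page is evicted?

pos 1: 6 -> miss, frames [6]
pos 2: 2 -> miss, frames [6, 2]
pos 3: 9 -> miss, frames [6, 2, 9]
pos 4: 2 -> hit
pos 5: 7 -> miss, evict 6, frames [2, 9, 7]
pos 6: 0 -> miss, evict 2, frames [9, 7, 0]
pos 7: 2 -> miss, evict 9, frames [7, 0, 2]
At position 7, page 9 is evicted.

9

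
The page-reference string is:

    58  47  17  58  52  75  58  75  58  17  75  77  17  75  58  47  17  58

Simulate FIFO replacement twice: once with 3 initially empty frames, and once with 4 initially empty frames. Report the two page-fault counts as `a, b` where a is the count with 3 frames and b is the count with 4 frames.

12, 9

3 frames: F F F . F F F . . F . F . F F F F . → 12 faults.
4 frames: F F F . F F F . . . . F F . . F . . → 9 faults.
9 < 12: adding a frame reduced faults, as is typical.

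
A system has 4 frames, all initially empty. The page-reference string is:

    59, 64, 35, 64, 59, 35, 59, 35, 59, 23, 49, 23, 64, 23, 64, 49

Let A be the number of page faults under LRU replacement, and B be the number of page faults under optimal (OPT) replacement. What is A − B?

Under LRU: F F F . . . . . . F F . F . . . → 6 faults.
Under OPT: F F F . . . . . . F F . . . . . → 5 faults.
A − B = 6 − 5 = 1.

1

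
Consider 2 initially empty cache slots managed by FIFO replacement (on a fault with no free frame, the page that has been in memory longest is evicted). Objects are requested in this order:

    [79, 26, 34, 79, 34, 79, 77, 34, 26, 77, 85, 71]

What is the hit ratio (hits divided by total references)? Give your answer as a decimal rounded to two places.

79 -> fault, frames (79)
26 -> fault, frames (79 26)
34 -> fault, evict 79, frames (26 34)
79 -> fault, evict 26, frames (34 79)
34 -> hit
79 -> hit
77 -> fault, evict 34, frames (79 77)
34 -> fault, evict 79, frames (77 34)
26 -> fault, evict 77, frames (34 26)
77 -> fault, evict 34, frames (26 77)
85 -> fault, evict 26, frames (77 85)
71 -> fault, evict 77, frames (85 71)
Hits: 2 of 12 references → 2/12 = 0.1667.

0.17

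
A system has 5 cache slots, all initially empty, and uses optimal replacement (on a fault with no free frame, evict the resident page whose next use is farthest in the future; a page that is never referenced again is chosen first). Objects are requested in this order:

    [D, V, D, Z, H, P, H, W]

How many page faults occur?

D: miss, frames [D]
V: miss, frames [D, V]
D: hit
Z: miss, frames [D, V, Z]
H: miss, frames [D, V, Z, H]
P: miss, frames [D, V, Z, H, P]
H: hit
W: miss, evict P, frames [D, V, Z, H, W]
Page faults: 6.

6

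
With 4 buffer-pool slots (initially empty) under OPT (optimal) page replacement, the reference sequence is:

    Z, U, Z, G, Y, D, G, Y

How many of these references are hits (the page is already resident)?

Z → fault, frames {Z}
U → fault, frames {Z,U}
Z → hit
G → fault, frames {Z,U,G}
Y → fault, frames {Z,U,G,Y}
D → fault, evict U, frames {Z,G,Y,D}
G → hit
Y → hit
Hits: 3.

3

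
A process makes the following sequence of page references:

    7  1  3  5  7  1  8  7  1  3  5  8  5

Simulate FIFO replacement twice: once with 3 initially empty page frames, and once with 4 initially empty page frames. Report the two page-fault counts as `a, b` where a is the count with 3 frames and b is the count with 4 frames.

9, 10

3 frames: F F F F F F F . . F F . . → 9 faults.
4 frames: F F F F . . F F F F F F . → 10 faults.
10 > 9: adding a frame increased faults — Belady's anomaly.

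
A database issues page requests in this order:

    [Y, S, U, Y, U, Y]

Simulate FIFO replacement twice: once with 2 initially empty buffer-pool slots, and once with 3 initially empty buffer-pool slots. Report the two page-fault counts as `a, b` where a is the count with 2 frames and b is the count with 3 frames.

4, 3

2 frames: F F F F . . → 4 faults.
3 frames: F F F . . . → 3 faults.
3 < 4: adding a frame reduced faults, as is typical.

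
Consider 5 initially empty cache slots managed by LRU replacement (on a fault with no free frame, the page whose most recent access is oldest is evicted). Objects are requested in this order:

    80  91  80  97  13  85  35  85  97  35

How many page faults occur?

80 → fault, frames [80]
91 → fault, frames [80, 91]
80 → hit
97 → fault, frames [91, 80, 97]
13 → fault, frames [91, 80, 97, 13]
85 → fault, frames [91, 80, 97, 13, 85]
35 → fault, evict 91, frames [80, 97, 13, 85, 35]
85 → hit
97 → hit
35 → hit
Page faults: 6.

6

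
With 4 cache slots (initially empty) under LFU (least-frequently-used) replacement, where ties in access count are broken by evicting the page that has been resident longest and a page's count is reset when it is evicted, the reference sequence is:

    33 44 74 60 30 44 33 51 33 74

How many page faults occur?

8

33: fault, frames (33)
44: fault, frames (33 44)
74: fault, frames (33 44 74)
60: fault, frames (33 44 74 60)
30: fault, evict 33, frames (44 74 60 30)
44: hit
33: fault, evict 74, frames (44 60 30 33)
51: fault, evict 60, frames (44 30 33 51)
33: hit
74: fault, evict 30, frames (44 33 51 74)
Page faults: 8.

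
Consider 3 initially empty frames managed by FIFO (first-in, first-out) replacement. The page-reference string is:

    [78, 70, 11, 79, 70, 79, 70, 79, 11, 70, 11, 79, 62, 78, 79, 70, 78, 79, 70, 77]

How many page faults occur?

78 -> fault, frames {78}
70 -> fault, frames {78,70}
11 -> fault, frames {78,70,11}
79 -> fault, evict 78, frames {70,11,79}
70 -> hit
79 -> hit
70 -> hit
79 -> hit
11 -> hit
70 -> hit
11 -> hit
79 -> hit
62 -> fault, evict 70, frames {11,79,62}
78 -> fault, evict 11, frames {79,62,78}
79 -> hit
70 -> fault, evict 79, frames {62,78,70}
78 -> hit
79 -> fault, evict 62, frames {78,70,79}
70 -> hit
77 -> fault, evict 78, frames {70,79,77}
Page faults: 9.

9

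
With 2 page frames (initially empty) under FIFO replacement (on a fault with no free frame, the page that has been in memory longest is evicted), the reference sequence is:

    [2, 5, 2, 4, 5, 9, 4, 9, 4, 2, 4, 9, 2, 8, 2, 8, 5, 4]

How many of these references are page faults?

11

2 → miss, frames [2]
5 → miss, frames [2, 5]
2 → hit
4 → miss, evict 2, frames [5, 4]
5 → hit
9 → miss, evict 5, frames [4, 9]
4 → hit
9 → hit
4 → hit
2 → miss, evict 4, frames [9, 2]
4 → miss, evict 9, frames [2, 4]
9 → miss, evict 2, frames [4, 9]
2 → miss, evict 4, frames [9, 2]
8 → miss, evict 9, frames [2, 8]
2 → hit
8 → hit
5 → miss, evict 2, frames [8, 5]
4 → miss, evict 8, frames [5, 4]
Page faults: 11.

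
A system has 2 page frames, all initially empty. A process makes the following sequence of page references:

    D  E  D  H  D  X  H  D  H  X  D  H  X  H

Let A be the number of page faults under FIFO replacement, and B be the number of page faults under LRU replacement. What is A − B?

-1

Under FIFO: F F . F F F F F . F . F . . → 9 faults.
Under LRU: F F . F . F F F . F F F F . → 10 faults.
A − B = 9 − 10 = -1.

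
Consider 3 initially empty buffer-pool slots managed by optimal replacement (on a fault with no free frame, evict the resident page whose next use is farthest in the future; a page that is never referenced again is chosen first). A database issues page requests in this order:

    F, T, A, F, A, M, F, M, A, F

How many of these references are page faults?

4

F → fault, frames {F}
T → fault, frames {F,T}
A → fault, frames {F,T,A}
F → hit
A → hit
M → fault, evict T, frames {F,A,M}
F → hit
M → hit
A → hit
F → hit
Page faults: 4.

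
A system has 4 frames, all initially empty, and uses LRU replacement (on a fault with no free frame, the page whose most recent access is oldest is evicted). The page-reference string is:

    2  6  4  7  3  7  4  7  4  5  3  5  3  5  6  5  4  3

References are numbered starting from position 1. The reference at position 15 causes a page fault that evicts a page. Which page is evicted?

7

pos 1: 2: fault, frames [2]
pos 2: 6: fault, frames [2, 6]
pos 3: 4: fault, frames [2, 6, 4]
pos 4: 7: fault, frames [2, 6, 4, 7]
pos 5: 3: fault, evict 2, frames [6, 4, 7, 3]
pos 6: 7: hit
pos 7: 4: hit
pos 8: 7: hit
pos 9: 4: hit
pos 10: 5: fault, evict 6, frames [3, 7, 4, 5]
pos 11: 3: hit
pos 12: 5: hit
pos 13: 3: hit
pos 14: 5: hit
pos 15: 6: fault, evict 7, frames [4, 3, 5, 6]
At position 15, page 7 is evicted.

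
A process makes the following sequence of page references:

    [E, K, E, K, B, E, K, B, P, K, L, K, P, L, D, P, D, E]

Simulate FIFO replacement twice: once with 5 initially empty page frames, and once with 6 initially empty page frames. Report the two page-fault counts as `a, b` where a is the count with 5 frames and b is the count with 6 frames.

7, 6

5 frames: F F . . F . . . F . F . . . F . . F → 7 faults.
6 frames: F F . . F . . . F . F . . . F . . . → 6 faults.
6 < 7: adding a frame reduced faults, as is typical.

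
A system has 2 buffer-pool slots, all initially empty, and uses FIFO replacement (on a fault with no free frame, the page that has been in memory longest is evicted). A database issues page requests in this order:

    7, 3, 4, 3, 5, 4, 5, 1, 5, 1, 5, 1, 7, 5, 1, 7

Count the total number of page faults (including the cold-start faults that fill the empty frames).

7 -> miss, frames (7)
3 -> miss, frames (7 3)
4 -> miss, evict 7, frames (3 4)
3 -> hit
5 -> miss, evict 3, frames (4 5)
4 -> hit
5 -> hit
1 -> miss, evict 4, frames (5 1)
5 -> hit
1 -> hit
5 -> hit
1 -> hit
7 -> miss, evict 5, frames (1 7)
5 -> miss, evict 1, frames (7 5)
1 -> miss, evict 7, frames (5 1)
7 -> miss, evict 5, frames (1 7)
Page faults: 9.

9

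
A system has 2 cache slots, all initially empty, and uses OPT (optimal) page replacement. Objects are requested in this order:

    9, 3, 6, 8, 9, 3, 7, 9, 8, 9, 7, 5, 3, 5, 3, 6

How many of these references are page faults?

9 -> miss, frames {9}
3 -> miss, frames {9,3}
6 -> miss, evict 3, frames {9,6}
8 -> miss, evict 6, frames {9,8}
9 -> hit
3 -> miss, evict 8, frames {9,3}
7 -> miss, evict 3, frames {9,7}
9 -> hit
8 -> miss, evict 7, frames {9,8}
9 -> hit
7 -> miss, evict 8, frames {9,7}
5 -> miss, evict 7, frames {9,5}
3 -> miss, evict 9, frames {5,3}
5 -> hit
3 -> hit
6 -> miss, evict 3, frames {5,6}
Page faults: 11.

11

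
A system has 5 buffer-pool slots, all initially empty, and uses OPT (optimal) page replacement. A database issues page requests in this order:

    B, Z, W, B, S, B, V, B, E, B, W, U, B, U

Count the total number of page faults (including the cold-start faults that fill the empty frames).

B -> miss, frames {B}
Z -> miss, frames {B,Z}
W -> miss, frames {B,Z,W}
B -> hit
S -> miss, frames {B,Z,W,S}
B -> hit
V -> miss, frames {B,Z,W,S,V}
B -> hit
E -> miss, evict V, frames {B,Z,W,S,E}
B -> hit
W -> hit
U -> miss, evict E, frames {B,Z,W,S,U}
B -> hit
U -> hit
Page faults: 7.

7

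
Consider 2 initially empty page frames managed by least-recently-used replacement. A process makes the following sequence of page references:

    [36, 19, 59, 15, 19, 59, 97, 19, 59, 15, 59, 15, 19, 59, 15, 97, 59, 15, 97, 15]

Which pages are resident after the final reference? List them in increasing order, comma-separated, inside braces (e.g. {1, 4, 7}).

36: miss, frames (36)
19: miss, frames (36 19)
59: miss, evict 36, frames (19 59)
15: miss, evict 19, frames (59 15)
19: miss, evict 59, frames (15 19)
59: miss, evict 15, frames (19 59)
97: miss, evict 19, frames (59 97)
19: miss, evict 59, frames (97 19)
59: miss, evict 97, frames (19 59)
15: miss, evict 19, frames (59 15)
59: hit
15: hit
19: miss, evict 59, frames (15 19)
59: miss, evict 15, frames (19 59)
15: miss, evict 19, frames (59 15)
97: miss, evict 59, frames (15 97)
59: miss, evict 15, frames (97 59)
15: miss, evict 97, frames (59 15)
97: miss, evict 59, frames (15 97)
15: hit

{15, 97}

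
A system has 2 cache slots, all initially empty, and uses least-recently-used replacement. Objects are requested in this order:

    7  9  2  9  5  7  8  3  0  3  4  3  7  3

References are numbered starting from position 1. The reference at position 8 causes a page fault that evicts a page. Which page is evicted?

pos 1: 7: fault, frames {7}
pos 2: 9: fault, frames {7,9}
pos 3: 2: fault, evict 7, frames {9,2}
pos 4: 9: hit
pos 5: 5: fault, evict 2, frames {9,5}
pos 6: 7: fault, evict 9, frames {5,7}
pos 7: 8: fault, evict 5, frames {7,8}
pos 8: 3: fault, evict 7, frames {8,3}
At position 8, page 7 is evicted.

7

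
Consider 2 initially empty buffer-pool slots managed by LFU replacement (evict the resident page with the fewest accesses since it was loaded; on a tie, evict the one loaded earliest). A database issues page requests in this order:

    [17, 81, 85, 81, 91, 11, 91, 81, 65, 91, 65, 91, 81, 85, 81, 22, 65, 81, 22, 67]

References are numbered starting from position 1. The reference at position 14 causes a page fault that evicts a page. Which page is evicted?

pos 1: 17: fault, frames (17)
pos 2: 81: fault, frames (17 81)
pos 3: 85: fault, evict 17, frames (81 85)
pos 4: 81: hit
pos 5: 91: fault, evict 85, frames (81 91)
pos 6: 11: fault, evict 91, frames (81 11)
pos 7: 91: fault, evict 11, frames (81 91)
pos 8: 81: hit
pos 9: 65: fault, evict 91, frames (81 65)
pos 10: 91: fault, evict 65, frames (81 91)
pos 11: 65: fault, evict 91, frames (81 65)
pos 12: 91: fault, evict 65, frames (81 91)
pos 13: 81: hit
pos 14: 85: fault, evict 91, frames (81 85)
At position 14, page 91 is evicted.

91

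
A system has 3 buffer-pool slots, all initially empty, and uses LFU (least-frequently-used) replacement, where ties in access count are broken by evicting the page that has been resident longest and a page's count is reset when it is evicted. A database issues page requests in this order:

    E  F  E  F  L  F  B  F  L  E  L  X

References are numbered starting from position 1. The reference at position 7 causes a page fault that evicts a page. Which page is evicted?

pos 1: E: fault, frames [E]
pos 2: F: fault, frames [E, F]
pos 3: E: hit
pos 4: F: hit
pos 5: L: fault, frames [E, F, L]
pos 6: F: hit
pos 7: B: fault, evict L, frames [E, F, B]
At position 7, page L is evicted.

L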